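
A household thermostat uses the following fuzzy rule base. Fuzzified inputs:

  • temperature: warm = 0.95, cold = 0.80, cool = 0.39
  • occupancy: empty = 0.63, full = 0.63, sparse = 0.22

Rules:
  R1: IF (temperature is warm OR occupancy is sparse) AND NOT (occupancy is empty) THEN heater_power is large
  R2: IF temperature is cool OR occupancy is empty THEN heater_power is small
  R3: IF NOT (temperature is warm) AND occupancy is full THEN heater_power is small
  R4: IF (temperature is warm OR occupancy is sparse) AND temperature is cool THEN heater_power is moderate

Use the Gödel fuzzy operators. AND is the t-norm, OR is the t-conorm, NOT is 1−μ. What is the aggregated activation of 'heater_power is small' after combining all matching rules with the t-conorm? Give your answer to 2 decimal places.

R1: (warm=0.95 OR sparse=0.22) = 0.95; AND[min(a, b)] with ¬empty=1−0.63=0.37 → w = 0.37
R2: cool=0.39, empty=0.63; OR[max(a, b)] → w = 0.63
R3: ¬warm=1−0.95=0.05, full=0.63; AND[min(a, b)] → w = 0.05
R4: (warm=0.95 OR sparse=0.22) = 0.95; AND[min(a, b)] with cool=0.39 → w = 0.39
Rules with consequent 'small': {R2, R3} → strengths 0.63, 0.05
Aggregate via t-conorm [max(a, b)]: 0.63

0.63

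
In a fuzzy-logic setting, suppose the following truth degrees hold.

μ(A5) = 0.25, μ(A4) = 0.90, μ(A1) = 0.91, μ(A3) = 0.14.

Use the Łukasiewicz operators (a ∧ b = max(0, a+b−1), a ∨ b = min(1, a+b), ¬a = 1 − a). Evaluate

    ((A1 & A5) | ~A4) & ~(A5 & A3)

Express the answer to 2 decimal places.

0.26

A1 & A5 = max(0, a+b−1) on (0.91, 0.25) = 0.16
~A4 = 1 − 0.90 = 0.10
(A1 & A5) | ~A4 = min(1, a+b) on (0.16, 0.10) = 0.26
A5 & A3 = max(0, a+b−1) on (0.25, 0.14) = 0.00
~(A5 & A3) = 1 − 0.00 = 1.00
((A1 & A5) | ~A4) & ~(A5 & A3) = max(0, a+b−1) on (0.26, 1.00) = 0.26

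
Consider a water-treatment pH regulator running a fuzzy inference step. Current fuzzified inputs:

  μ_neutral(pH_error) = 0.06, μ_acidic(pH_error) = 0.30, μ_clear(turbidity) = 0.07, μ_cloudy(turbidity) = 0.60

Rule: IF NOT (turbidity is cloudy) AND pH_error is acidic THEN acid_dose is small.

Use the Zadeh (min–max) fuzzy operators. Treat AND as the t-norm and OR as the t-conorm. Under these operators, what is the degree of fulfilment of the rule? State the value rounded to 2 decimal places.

0.30

firing strength: ¬cloudy=1−0.60=0.40, acidic=0.30; AND[min(a, b)] → w = 0.30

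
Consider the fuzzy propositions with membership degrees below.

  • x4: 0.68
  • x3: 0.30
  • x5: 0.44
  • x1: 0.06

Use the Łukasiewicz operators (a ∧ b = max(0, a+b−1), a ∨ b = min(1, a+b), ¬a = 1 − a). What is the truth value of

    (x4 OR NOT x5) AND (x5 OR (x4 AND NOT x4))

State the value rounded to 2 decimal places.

NOT x5 = 1 − 0.44 = 0.56
x4 OR NOT x5 = min(1, a+b) on (0.68, 0.56) = 1.00
NOT x4 = 1 − 0.68 = 0.32
x4 AND NOT x4 = max(0, a+b−1) on (0.68, 0.32) = 0.00
x5 OR (x4 AND NOT x4) = min(1, a+b) on (0.44, 0.00) = 0.44
(x4 OR NOT x5) AND (x5 OR (x4 AND NOT x4)) = max(0, a+b−1) on (1.00, 0.44) = 0.44

0.44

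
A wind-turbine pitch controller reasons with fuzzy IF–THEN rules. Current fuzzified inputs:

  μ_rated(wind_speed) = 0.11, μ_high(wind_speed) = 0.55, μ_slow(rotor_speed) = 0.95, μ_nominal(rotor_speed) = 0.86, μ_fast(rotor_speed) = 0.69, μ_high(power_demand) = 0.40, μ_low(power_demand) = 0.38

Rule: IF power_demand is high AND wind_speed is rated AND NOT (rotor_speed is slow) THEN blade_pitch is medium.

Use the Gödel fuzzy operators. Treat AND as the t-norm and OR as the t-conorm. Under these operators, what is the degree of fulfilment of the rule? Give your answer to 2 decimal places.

0.05

firing strength: high=0.40, rated=0.11, ¬slow=1−0.95=0.05; AND[min(a, b)] → w = 0.05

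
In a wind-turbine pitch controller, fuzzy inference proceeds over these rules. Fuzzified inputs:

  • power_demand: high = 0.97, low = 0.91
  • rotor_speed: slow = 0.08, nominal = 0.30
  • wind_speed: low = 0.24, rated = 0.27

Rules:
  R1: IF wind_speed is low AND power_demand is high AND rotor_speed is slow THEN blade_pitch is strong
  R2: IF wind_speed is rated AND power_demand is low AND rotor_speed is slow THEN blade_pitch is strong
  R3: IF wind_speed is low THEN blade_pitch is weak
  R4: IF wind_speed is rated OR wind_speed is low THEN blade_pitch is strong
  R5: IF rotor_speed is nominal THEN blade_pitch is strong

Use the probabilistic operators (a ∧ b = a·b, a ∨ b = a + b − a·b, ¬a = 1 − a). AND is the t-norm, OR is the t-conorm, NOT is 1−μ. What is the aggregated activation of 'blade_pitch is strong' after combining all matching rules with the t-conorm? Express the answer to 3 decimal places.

0.626

R1: low=0.24, high=0.97, slow=0.08; AND[a·b] → w = 0.0186
R2: rated=0.27, low=0.91, slow=0.08; AND[a·b] → w = 0.0197
R3: low=0.24 → w = 0.2400
R4: rated=0.27, low=0.24; OR[a + b − a·b] → w = 0.4452
R5: nominal=0.30 → w = 0.3000
Rules with consequent 'strong': {R1, R2, R4, R5} → strengths 0.0186, 0.0197, 0.4452, 0.3000
Aggregate via t-conorm [a + b − a·b]: 0.6264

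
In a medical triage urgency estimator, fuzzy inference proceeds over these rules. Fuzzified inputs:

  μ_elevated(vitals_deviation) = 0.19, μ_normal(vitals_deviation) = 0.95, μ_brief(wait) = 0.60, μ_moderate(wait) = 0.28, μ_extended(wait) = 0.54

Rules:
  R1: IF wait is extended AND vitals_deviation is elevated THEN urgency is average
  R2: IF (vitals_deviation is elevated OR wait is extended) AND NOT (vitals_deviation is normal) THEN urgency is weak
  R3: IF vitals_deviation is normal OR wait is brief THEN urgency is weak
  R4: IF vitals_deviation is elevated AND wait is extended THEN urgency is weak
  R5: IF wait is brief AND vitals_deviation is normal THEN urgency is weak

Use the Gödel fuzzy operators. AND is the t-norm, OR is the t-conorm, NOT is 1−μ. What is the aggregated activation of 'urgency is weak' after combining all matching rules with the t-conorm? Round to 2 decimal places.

0.95

R1: extended=0.54, elevated=0.19; AND[min(a, b)] → w = 0.19
R2: (elevated=0.19 OR extended=0.54) = 0.54; AND[min(a, b)] with ¬normal=1−0.95=0.05 → w = 0.05
R3: normal=0.95, brief=0.60; OR[max(a, b)] → w = 0.95
R4: elevated=0.19, extended=0.54; AND[min(a, b)] → w = 0.19
R5: brief=0.60, normal=0.95; AND[min(a, b)] → w = 0.60
Rules with consequent 'weak': {R2, R3, R4, R5} → strengths 0.05, 0.95, 0.19, 0.60
Aggregate via t-conorm [max(a, b)]: 0.95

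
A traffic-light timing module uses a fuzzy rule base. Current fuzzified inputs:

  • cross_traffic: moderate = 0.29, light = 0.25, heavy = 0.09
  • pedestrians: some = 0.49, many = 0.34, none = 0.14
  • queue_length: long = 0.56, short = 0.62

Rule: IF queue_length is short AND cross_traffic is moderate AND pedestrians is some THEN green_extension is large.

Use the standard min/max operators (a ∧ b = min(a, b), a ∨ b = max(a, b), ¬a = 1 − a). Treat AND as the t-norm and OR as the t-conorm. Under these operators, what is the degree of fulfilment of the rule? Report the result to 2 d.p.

0.29

firing strength: short=0.62, moderate=0.29, some=0.49; AND[min(a, b)] → w = 0.29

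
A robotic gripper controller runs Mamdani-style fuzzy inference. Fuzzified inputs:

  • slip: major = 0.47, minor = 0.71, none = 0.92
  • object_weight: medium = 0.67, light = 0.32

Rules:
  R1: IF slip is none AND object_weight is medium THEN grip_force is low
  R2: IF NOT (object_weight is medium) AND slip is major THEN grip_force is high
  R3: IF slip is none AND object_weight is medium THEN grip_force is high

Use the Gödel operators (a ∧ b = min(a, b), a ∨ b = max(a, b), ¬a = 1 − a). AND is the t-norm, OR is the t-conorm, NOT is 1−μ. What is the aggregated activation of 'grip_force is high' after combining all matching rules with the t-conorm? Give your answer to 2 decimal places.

R1: none=0.92, medium=0.67; AND[min(a, b)] → w = 0.67
R2: ¬medium=1−0.67=0.33, major=0.47; AND[min(a, b)] → w = 0.33
R3: none=0.92, medium=0.67; AND[min(a, b)] → w = 0.67
Rules with consequent 'high': {R2, R3} → strengths 0.33, 0.67
Aggregate via t-conorm [max(a, b)]: 0.67

0.67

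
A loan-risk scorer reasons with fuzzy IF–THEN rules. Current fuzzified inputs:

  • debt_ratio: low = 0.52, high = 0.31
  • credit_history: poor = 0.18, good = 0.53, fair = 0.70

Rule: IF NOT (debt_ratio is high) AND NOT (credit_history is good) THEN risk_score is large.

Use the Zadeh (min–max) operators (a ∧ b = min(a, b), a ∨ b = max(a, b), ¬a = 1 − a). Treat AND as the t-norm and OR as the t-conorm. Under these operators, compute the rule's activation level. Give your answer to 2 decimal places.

0.47

firing strength: ¬high=1−0.31=0.69, ¬good=1−0.53=0.47; AND[min(a, b)] → w = 0.47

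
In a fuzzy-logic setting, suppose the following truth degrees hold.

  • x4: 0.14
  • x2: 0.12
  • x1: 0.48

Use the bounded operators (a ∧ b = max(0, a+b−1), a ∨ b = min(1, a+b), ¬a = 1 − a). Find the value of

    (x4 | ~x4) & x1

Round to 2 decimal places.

0.48

~x4 = 1 − 0.14 = 0.86
x4 | ~x4 = min(1, a+b) on (0.14, 0.86) = 1.00
(x4 | ~x4) & x1 = max(0, a+b−1) on (1.00, 0.48) = 0.48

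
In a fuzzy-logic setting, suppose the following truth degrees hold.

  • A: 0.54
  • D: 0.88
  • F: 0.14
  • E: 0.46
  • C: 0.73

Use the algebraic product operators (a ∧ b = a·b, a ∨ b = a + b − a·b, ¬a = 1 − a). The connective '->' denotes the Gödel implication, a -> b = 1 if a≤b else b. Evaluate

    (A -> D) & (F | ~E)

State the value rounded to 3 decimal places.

A -> D  [Gödel: 1 if a≤b else b] with a=0.5400, b=0.8800 → 1.0000
~E = 1 − 0.4600 = 0.5400
F | ~E = a + b − a·b on (0.1400, 0.5400) = 0.6044
(A -> D) & (F | ~E) = a·b on (1.0000, 0.6044) = 0.6044

0.604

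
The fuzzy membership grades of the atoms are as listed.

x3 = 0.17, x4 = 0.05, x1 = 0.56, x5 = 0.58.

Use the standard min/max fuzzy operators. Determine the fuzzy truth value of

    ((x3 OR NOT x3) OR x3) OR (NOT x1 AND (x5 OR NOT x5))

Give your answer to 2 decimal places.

NOT x3 = 1 − 0.17 = 0.83
x3 OR NOT x3 = max(a, b) on (0.17, 0.83) = 0.83
(x3 OR NOT x3) OR x3 = max(a, b) on (0.83, 0.17) = 0.83
NOT x1 = 1 − 0.56 = 0.44
NOT x5 = 1 − 0.58 = 0.42
x5 OR NOT x5 = max(a, b) on (0.58, 0.42) = 0.58
NOT x1 AND (x5 OR NOT x5) = min(a, b) on (0.44, 0.58) = 0.44
((x3 OR NOT x3) OR x3) OR (NOT x1 AND (x5 OR NOT x5)) = max(a, b) on (0.83, 0.44) = 0.83

0.83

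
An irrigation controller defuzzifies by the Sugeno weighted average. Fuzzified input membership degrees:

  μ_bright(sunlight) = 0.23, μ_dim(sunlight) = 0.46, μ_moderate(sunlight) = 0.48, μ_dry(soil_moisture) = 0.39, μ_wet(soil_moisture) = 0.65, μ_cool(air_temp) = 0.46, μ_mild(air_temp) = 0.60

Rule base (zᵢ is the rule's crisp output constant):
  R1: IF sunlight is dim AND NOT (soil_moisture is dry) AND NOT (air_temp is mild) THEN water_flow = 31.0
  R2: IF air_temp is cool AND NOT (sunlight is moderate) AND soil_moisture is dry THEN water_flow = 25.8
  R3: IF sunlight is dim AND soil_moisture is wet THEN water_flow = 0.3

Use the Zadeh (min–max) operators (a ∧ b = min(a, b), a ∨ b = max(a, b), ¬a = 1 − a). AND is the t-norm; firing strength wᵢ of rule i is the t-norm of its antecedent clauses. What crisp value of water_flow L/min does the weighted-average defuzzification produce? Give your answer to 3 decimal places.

18.080

R1 (z=31.0): dim=0.46, ¬dry=1−0.39=0.61, ¬mild=1−0.60=0.40; AND[min(a, b)] → w = 0.40
R2 (z=25.8): cool=0.46, ¬moderate=1−0.48=0.52, dry=0.39; AND[min(a, b)] → w = 0.39
R3 (z=0.3): dim=0.46, wet=0.65; AND[min(a, b)] → w = 0.46
Weighted average = (0.40·31.0 + 0.39·25.8 + 0.46·0.3) / (0.40 + 0.39 + 0.46)
  = 22.6000 / 1.2500 = 18.080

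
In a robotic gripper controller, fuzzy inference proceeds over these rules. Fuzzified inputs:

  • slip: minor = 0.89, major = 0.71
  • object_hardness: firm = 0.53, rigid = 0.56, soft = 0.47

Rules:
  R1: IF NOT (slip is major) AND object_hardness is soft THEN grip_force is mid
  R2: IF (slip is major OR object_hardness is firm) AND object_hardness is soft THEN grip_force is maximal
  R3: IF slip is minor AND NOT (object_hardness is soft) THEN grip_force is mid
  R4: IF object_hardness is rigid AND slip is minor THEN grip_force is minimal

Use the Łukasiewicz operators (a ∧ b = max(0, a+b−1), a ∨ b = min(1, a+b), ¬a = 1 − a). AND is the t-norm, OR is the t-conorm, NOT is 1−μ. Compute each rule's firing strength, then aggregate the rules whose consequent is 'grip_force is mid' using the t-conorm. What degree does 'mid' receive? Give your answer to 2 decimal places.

R1: ¬major=1−0.71=0.29, soft=0.47; AND[max(0, a+b−1)] → w = 0.00
R2: (major=0.71 OR firm=0.53) = 1.00; AND[max(0, a+b−1)] with soft=0.47 → w = 0.47
R3: minor=0.89, ¬soft=1−0.47=0.53; AND[max(0, a+b−1)] → w = 0.42
R4: rigid=0.56, minor=0.89; AND[max(0, a+b−1)] → w = 0.45
Rules with consequent 'mid': {R1, R3} → strengths 0.00, 0.42
Aggregate via t-conorm [min(1, a+b)]: 0.42

0.42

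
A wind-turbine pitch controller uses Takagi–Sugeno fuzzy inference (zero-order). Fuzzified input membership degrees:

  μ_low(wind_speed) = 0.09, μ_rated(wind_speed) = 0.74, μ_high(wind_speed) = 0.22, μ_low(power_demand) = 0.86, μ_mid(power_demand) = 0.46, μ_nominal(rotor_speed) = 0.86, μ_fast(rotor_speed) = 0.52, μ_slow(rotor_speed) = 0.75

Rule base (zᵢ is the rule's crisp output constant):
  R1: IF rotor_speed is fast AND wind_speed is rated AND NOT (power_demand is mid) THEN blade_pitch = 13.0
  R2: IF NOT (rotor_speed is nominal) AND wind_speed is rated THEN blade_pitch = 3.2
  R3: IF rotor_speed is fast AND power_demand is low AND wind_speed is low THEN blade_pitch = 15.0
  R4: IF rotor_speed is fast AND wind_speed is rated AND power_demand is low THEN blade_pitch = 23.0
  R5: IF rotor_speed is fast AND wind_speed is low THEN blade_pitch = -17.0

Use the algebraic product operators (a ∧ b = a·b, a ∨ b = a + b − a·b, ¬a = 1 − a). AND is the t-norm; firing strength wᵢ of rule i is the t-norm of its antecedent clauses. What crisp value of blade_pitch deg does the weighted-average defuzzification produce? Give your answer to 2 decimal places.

R1 (z=13.0): fast=0.52, rated=0.74, ¬mid=1−0.46=0.54; AND[a·b] → w = 0.2078
R2 (z=3.2): ¬nominal=1−0.86=0.14, rated=0.74; AND[a·b] → w = 0.1036
R3 (z=15.0): fast=0.52, low=0.86, low=0.09; AND[a·b] → w = 0.0402
R4 (z=23.0): fast=0.52, rated=0.74, low=0.86; AND[a·b] → w = 0.3309
R5 (z=-17.0): fast=0.52, low=0.09; AND[a·b] → w = 0.0468
Weighted average = (0.2078·13.0 + 0.1036·3.2 + 0.0402·15.0 + 0.3309·23.0 + 0.0468·-17.0) / (0.2078 + 0.1036 + 0.0402 + 0.3309 + 0.0468)
  = 10.4523 / 0.7294 = 14.33

14.33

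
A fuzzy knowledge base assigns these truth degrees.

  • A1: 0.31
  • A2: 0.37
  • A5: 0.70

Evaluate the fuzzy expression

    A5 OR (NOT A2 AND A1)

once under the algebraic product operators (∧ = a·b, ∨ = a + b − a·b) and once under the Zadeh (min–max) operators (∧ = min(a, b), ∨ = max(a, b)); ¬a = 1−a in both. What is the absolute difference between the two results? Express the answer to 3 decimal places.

0.059

Under algebraic product:
  NOT A2 = 1 − 0.3700 = 0.6300
  NOT A2 AND A1 = a·b on (0.6300, 0.3100) = 0.1953
  A5 OR (NOT A2 AND A1) = a + b − a·b on (0.7000, 0.1953) = 0.7586
  → value = 0.7586
Under Zadeh (min–max):
  NOT A2 = 1 − 0.37 = 0.63
  NOT A2 AND A1 = min(a, b) on (0.63, 0.31) = 0.31
  A5 OR (NOT A2 AND A1) = max(a, b) on (0.70, 0.31) = 0.70
  → value = 0.7000
|0.7586 − 0.7000| = 0.059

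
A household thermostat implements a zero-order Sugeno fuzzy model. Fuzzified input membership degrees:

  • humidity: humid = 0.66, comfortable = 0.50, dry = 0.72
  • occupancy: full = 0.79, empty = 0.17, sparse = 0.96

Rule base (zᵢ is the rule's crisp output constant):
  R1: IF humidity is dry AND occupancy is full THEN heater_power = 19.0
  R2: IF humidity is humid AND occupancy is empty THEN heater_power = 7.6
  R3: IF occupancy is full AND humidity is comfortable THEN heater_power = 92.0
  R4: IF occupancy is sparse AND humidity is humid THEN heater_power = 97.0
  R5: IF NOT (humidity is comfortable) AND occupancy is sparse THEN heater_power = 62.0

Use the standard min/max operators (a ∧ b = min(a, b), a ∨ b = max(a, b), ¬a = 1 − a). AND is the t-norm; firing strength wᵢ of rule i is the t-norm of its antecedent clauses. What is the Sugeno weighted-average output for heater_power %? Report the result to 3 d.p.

61.173

R1 (z=19.0): dry=0.72, full=0.79; AND[min(a, b)] → w = 0.72
R2 (z=7.6): humid=0.66, empty=0.17; AND[min(a, b)] → w = 0.17
R3 (z=92.0): full=0.79, comfortable=0.50; AND[min(a, b)] → w = 0.50
R4 (z=97.0): sparse=0.96, humid=0.66; AND[min(a, b)] → w = 0.66
R5 (z=62.0): ¬comfortable=1−0.50=0.50, sparse=0.96; AND[min(a, b)] → w = 0.50
Weighted average = (0.72·19.0 + 0.17·7.6 + 0.50·92.0 + 0.66·97.0 + 0.50·62.0) / (0.72 + 0.17 + 0.50 + 0.66 + 0.50)
  = 155.9920 / 2.5500 = 61.173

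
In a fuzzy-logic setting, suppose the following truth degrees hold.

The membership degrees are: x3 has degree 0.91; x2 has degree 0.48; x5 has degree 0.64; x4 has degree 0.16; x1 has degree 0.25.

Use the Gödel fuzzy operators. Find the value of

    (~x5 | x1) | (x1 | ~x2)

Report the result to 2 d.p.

0.52

~x5 = 1 − 0.64 = 0.36
~x5 | x1 = max(a, b) on (0.36, 0.25) = 0.36
~x2 = 1 − 0.48 = 0.52
x1 | ~x2 = max(a, b) on (0.25, 0.52) = 0.52
(~x5 | x1) | (x1 | ~x2) = max(a, b) on (0.36, 0.52) = 0.52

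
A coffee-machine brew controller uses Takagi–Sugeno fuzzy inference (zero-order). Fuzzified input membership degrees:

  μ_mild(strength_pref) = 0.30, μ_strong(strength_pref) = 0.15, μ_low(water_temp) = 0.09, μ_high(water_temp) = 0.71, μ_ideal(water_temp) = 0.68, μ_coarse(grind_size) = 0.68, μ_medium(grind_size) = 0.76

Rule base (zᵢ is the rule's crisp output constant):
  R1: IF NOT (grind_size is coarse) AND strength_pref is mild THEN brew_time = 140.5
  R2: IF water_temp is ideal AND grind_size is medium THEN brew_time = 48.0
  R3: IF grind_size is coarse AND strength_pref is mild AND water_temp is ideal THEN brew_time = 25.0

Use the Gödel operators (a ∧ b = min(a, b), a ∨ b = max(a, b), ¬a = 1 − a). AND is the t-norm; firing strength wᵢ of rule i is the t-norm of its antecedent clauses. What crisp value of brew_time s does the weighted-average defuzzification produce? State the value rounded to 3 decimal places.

64.289

R1 (z=140.5): ¬coarse=1−0.68=0.32, mild=0.30; AND[min(a, b)] → w = 0.30
R2 (z=48.0): ideal=0.68, medium=0.76; AND[min(a, b)] → w = 0.68
R3 (z=25.0): coarse=0.68, mild=0.30, ideal=0.68; AND[min(a, b)] → w = 0.30
Weighted average = (0.30·140.5 + 0.68·48.0 + 0.30·25.0) / (0.30 + 0.68 + 0.30)
  = 82.2900 / 1.2800 = 64.289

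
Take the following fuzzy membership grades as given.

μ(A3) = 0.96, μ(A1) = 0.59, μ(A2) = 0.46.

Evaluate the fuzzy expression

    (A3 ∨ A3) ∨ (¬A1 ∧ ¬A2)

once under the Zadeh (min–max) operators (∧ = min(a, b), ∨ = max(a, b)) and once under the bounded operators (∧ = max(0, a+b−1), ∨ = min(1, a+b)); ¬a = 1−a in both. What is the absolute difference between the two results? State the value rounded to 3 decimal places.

0.040

Under Zadeh (min–max):
  A3 ∨ A3 = max(a, b) on (0.96, 0.96) = 0.96
  ¬A1 = 1 − 0.59 = 0.41
  ¬A2 = 1 − 0.46 = 0.54
  ¬A1 ∧ ¬A2 = min(a, b) on (0.41, 0.54) = 0.41
  (A3 ∨ A3) ∨ (¬A1 ∧ ¬A2) = max(a, b) on (0.96, 0.41) = 0.96
  → value = 0.9600
Under bounded:
  A3 ∨ A3 = min(1, a+b) on (0.96, 0.96) = 1.00
  ¬A1 = 1 − 0.59 = 0.41
  ¬A2 = 1 − 0.46 = 0.54
  ¬A1 ∧ ¬A2 = max(0, a+b−1) on (0.41, 0.54) = 0.00
  (A3 ∨ A3) ∨ (¬A1 ∧ ¬A2) = min(1, a+b) on (1.00, 0.00) = 1.00
  → value = 1.0000
|0.9600 − 1.0000| = 0.040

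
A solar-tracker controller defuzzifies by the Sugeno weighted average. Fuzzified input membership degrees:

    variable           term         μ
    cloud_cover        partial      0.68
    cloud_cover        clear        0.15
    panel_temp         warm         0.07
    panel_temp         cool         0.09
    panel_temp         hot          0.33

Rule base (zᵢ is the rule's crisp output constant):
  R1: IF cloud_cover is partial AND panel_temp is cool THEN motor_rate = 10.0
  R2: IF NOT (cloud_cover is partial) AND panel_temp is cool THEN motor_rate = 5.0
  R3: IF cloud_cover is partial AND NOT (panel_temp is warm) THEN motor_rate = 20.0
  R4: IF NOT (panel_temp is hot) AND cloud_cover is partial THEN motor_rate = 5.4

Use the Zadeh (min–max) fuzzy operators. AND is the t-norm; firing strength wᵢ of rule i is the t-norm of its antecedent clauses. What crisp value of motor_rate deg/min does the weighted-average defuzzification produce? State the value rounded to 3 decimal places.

12.136

R1 (z=10.0): partial=0.68, cool=0.09; AND[min(a, b)] → w = 0.09
R2 (z=5.0): ¬partial=1−0.68=0.32, cool=0.09; AND[min(a, b)] → w = 0.09
R3 (z=20.0): partial=0.68, ¬warm=1−0.07=0.93; AND[min(a, b)] → w = 0.68
R4 (z=5.4): ¬hot=1−0.33=0.67, partial=0.68; AND[min(a, b)] → w = 0.67
Weighted average = (0.09·10.0 + 0.09·5.0 + 0.68·20.0 + 0.67·5.4) / (0.09 + 0.09 + 0.68 + 0.67)
  = 18.5680 / 1.5300 = 12.136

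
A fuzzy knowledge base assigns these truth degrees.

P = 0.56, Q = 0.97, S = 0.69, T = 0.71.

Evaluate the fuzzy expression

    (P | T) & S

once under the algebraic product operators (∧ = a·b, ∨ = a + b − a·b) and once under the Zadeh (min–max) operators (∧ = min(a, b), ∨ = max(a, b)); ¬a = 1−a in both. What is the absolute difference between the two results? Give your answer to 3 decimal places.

0.088

Under algebraic product:
  P | T = a + b − a·b on (0.5600, 0.7100) = 0.8724
  (P | T) & S = a·b on (0.8724, 0.6900) = 0.6020
  → value = 0.6020
Under Zadeh (min–max):
  P | T = max(a, b) on (0.56, 0.71) = 0.71
  (P | T) & S = min(a, b) on (0.71, 0.69) = 0.69
  → value = 0.6900
|0.6020 − 0.6900| = 0.088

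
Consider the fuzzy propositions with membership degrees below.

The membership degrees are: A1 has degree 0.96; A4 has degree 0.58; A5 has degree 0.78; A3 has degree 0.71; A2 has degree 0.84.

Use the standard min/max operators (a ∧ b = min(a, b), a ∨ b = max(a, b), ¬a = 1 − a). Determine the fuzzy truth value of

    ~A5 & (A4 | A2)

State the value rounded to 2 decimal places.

~A5 = 1 − 0.78 = 0.22
A4 | A2 = max(a, b) on (0.58, 0.84) = 0.84
~A5 & (A4 | A2) = min(a, b) on (0.22, 0.84) = 0.22

0.22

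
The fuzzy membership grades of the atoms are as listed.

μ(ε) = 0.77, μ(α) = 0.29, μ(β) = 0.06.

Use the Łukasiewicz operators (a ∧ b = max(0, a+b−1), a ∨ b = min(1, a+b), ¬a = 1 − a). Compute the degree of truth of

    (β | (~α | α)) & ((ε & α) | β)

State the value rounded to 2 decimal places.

0.12

~α = 1 − 0.29 = 0.71
~α | α = min(1, a+b) on (0.71, 0.29) = 1.00
β | (~α | α) = min(1, a+b) on (0.06, 1.00) = 1.00
ε & α = max(0, a+b−1) on (0.77, 0.29) = 0.06
(ε & α) | β = min(1, a+b) on (0.06, 0.06) = 0.12
(β | (~α | α)) & ((ε & α) | β) = max(0, a+b−1) on (1.00, 0.12) = 0.12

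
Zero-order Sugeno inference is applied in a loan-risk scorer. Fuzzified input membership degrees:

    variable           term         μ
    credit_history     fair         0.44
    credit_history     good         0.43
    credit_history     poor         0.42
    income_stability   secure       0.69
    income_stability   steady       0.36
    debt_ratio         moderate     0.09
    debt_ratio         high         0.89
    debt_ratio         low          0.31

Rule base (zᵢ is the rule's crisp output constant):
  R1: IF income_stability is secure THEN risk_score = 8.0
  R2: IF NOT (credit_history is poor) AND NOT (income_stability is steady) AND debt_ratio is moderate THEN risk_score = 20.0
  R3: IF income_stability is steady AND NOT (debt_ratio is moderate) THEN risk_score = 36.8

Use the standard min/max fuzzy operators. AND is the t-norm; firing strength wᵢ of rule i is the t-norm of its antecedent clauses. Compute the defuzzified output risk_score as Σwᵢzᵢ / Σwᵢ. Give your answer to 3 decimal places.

18.042

R1 (z=8.0): secure=0.69 → w = 0.69
R2 (z=20.0): ¬poor=1−0.42=0.58, ¬steady=1−0.36=0.64, moderate=0.09; AND[min(a, b)] → w = 0.09
R3 (z=36.8): steady=0.36, ¬moderate=1−0.09=0.91; AND[min(a, b)] → w = 0.36
Weighted average = (0.69·8.0 + 0.09·20.0 + 0.36·36.8) / (0.69 + 0.09 + 0.36)
  = 20.5680 / 1.1400 = 18.042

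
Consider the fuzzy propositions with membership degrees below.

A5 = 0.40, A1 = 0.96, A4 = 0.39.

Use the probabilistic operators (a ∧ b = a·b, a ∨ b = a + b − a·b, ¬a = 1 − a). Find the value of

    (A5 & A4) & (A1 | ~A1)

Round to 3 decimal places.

0.150

A5 & A4 = a·b on (0.4000, 0.3900) = 0.1560
~A1 = 1 − 0.9600 = 0.0400
A1 | ~A1 = a + b − a·b on (0.9600, 0.0400) = 0.9616
(A5 & A4) & (A1 | ~A1) = a·b on (0.1560, 0.9616) = 0.1500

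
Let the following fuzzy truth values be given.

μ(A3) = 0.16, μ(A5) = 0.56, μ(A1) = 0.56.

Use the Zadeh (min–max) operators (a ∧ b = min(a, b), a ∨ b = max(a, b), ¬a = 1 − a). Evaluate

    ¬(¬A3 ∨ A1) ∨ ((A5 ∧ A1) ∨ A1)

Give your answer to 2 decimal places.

0.56

¬A3 = 1 − 0.16 = 0.84
¬A3 ∨ A1 = max(a, b) on (0.84, 0.56) = 0.84
¬(¬A3 ∨ A1) = 1 − 0.84 = 0.16
A5 ∧ A1 = min(a, b) on (0.56, 0.56) = 0.56
(A5 ∧ A1) ∨ A1 = max(a, b) on (0.56, 0.56) = 0.56
¬(¬A3 ∨ A1) ∨ ((A5 ∧ A1) ∨ A1) = max(a, b) on (0.16, 0.56) = 0.56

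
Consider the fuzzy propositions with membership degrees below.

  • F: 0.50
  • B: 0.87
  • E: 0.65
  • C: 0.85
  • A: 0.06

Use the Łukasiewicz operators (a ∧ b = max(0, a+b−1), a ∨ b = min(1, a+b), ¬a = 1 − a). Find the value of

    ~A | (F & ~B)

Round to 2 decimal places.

0.94

~A = 1 − 0.06 = 0.94
~B = 1 − 0.87 = 0.13
F & ~B = max(0, a+b−1) on (0.50, 0.13) = 0.00
~A | (F & ~B) = min(1, a+b) on (0.94, 0.00) = 0.94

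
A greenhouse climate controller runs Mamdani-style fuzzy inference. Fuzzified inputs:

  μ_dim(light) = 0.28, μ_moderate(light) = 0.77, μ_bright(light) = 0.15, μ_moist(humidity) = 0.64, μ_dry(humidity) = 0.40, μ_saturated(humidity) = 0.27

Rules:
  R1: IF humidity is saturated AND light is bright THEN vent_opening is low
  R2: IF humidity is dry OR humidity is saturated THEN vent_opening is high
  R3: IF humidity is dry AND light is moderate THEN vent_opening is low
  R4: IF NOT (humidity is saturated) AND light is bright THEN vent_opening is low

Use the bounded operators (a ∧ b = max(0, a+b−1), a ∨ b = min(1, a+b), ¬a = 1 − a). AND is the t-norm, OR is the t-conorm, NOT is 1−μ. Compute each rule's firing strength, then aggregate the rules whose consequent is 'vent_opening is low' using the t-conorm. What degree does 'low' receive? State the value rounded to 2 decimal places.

R1: saturated=0.27, bright=0.15; AND[max(0, a+b−1)] → w = 0.00
R2: dry=0.40, saturated=0.27; OR[min(1, a+b)] → w = 0.67
R3: dry=0.40, moderate=0.77; AND[max(0, a+b−1)] → w = 0.17
R4: ¬saturated=1−0.27=0.73, bright=0.15; AND[max(0, a+b−1)] → w = 0.00
Rules with consequent 'low': {R1, R3, R4} → strengths 0.00, 0.17, 0.00
Aggregate via t-conorm [min(1, a+b)]: 0.17

0.17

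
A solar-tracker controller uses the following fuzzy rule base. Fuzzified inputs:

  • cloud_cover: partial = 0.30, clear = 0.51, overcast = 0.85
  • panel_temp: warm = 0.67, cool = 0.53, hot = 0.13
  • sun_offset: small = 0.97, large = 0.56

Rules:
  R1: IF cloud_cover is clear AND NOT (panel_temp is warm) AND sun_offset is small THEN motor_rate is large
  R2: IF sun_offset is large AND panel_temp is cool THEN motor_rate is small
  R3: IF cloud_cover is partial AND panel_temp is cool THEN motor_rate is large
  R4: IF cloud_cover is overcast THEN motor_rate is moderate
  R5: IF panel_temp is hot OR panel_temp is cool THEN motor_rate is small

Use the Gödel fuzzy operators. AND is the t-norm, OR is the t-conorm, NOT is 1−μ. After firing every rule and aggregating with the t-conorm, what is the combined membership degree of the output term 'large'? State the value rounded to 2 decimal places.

0.33

R1: clear=0.51, ¬warm=1−0.67=0.33, small=0.97; AND[min(a, b)] → w = 0.33
R2: large=0.56, cool=0.53; AND[min(a, b)] → w = 0.53
R3: partial=0.30, cool=0.53; AND[min(a, b)] → w = 0.30
R4: overcast=0.85 → w = 0.85
R5: hot=0.13, cool=0.53; OR[max(a, b)] → w = 0.53
Rules with consequent 'large': {R1, R3} → strengths 0.33, 0.30
Aggregate via t-conorm [max(a, b)]: 0.33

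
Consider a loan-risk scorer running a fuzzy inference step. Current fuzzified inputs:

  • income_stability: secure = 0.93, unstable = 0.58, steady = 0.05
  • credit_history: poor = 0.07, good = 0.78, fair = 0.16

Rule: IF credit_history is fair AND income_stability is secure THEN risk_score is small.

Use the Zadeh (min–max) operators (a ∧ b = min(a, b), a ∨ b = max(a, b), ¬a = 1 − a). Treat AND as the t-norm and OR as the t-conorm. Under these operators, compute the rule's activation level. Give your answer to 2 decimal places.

firing strength: fair=0.16, secure=0.93; AND[min(a, b)] → w = 0.16

0.16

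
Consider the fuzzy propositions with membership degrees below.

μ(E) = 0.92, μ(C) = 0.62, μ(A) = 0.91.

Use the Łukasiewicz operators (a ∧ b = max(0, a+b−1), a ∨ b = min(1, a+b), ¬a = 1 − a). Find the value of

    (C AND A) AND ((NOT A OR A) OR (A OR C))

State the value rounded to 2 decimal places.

C AND A = max(0, a+b−1) on (0.62, 0.91) = 0.53
NOT A = 1 − 0.91 = 0.09
NOT A OR A = min(1, a+b) on (0.09, 0.91) = 1.00
A OR C = min(1, a+b) on (0.91, 0.62) = 1.00
(NOT A OR A) OR (A OR C) = min(1, a+b) on (1.00, 1.00) = 1.00
(C AND A) AND ((NOT A OR A) OR (A OR C)) = max(0, a+b−1) on (0.53, 1.00) = 0.53

0.53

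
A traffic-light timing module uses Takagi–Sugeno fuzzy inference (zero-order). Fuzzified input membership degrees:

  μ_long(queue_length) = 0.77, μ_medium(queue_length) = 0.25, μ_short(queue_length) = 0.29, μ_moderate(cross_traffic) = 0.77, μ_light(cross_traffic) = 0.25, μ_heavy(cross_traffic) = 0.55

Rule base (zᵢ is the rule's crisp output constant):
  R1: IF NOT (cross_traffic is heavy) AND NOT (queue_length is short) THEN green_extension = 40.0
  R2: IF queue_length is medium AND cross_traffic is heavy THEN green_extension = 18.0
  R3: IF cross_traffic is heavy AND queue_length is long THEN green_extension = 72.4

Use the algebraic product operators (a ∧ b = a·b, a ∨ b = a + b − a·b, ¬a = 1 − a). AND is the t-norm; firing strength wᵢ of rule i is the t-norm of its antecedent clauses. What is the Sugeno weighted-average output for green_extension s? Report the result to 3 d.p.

52.148

R1 (z=40.0): ¬heavy=1−0.55=0.45, ¬short=1−0.29=0.71; AND[a·b] → w = 0.3195
R2 (z=18.0): medium=0.25, heavy=0.55; AND[a·b] → w = 0.1375
R3 (z=72.4): heavy=0.55, long=0.77; AND[a·b] → w = 0.4235
Weighted average = (0.3195·40.0 + 0.1375·18.0 + 0.4235·72.4) / (0.3195 + 0.1375 + 0.4235)
  = 45.9164 / 0.8805 = 52.148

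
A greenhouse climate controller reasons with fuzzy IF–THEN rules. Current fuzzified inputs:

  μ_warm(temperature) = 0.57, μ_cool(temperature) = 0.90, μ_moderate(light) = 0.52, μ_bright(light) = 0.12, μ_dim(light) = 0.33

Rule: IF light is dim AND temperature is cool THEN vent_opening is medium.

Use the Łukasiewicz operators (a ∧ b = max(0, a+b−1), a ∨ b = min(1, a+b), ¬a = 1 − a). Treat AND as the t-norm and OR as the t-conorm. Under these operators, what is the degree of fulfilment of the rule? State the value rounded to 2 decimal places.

0.23

firing strength: dim=0.33, cool=0.90; AND[max(0, a+b−1)] → w = 0.23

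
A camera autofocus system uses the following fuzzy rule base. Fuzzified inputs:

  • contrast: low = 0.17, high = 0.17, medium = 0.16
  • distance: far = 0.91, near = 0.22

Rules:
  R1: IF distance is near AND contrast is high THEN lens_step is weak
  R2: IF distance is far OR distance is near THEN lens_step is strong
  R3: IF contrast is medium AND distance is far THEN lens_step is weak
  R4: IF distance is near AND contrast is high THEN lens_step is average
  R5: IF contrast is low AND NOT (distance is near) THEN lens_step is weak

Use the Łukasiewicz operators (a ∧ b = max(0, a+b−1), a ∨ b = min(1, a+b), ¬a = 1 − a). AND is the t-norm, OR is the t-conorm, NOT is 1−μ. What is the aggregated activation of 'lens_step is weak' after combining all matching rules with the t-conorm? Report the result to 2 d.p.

R1: near=0.22, high=0.17; AND[max(0, a+b−1)] → w = 0.00
R2: far=0.91, near=0.22; OR[min(1, a+b)] → w = 1.00
R3: medium=0.16, far=0.91; AND[max(0, a+b−1)] → w = 0.07
R4: near=0.22, high=0.17; AND[max(0, a+b−1)] → w = 0.00
R5: low=0.17, ¬near=1−0.22=0.78; AND[max(0, a+b−1)] → w = 0.00
Rules with consequent 'weak': {R1, R3, R5} → strengths 0.00, 0.07, 0.00
Aggregate via t-conorm [min(1, a+b)]: 0.07

0.07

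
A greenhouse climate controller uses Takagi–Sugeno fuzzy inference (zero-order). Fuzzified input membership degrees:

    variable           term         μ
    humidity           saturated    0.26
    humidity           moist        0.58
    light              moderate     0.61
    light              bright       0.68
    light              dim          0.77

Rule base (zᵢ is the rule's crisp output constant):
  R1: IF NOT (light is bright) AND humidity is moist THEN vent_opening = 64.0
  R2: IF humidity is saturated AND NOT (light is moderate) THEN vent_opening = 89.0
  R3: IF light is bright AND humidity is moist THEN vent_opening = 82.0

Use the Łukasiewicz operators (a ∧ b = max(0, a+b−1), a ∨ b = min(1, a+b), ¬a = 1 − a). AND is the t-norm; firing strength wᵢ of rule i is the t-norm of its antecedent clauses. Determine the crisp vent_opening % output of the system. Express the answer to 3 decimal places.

82.000

R1 (z=64.0): ¬bright=1−0.68=0.32, moist=0.58; AND[max(0, a+b−1)] → w = 0.00
R2 (z=89.0): saturated=0.26, ¬moderate=1−0.61=0.39; AND[max(0, a+b−1)] → w = 0.00
R3 (z=82.0): bright=0.68, moist=0.58; AND[max(0, a+b−1)] → w = 0.26
Weighted average = (0.00·64.0 + 0.00·89.0 + 0.26·82.0) / (0.00 + 0.00 + 0.26)
  = 21.3200 / 0.2600 = 82.000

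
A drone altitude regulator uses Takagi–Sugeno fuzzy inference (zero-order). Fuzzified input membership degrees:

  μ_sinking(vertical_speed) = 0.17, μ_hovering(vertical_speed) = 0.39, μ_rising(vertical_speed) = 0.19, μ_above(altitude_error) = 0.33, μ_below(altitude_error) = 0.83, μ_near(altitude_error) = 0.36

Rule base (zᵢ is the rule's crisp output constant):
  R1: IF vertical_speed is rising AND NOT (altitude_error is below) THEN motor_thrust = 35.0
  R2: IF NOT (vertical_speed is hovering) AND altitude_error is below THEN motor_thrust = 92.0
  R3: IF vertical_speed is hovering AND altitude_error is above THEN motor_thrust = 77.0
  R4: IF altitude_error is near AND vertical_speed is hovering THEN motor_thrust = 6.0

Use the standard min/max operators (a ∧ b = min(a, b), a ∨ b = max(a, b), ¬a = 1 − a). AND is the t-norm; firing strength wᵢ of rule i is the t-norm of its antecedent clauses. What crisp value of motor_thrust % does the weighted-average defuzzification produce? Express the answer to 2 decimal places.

60.98

R1 (z=35.0): rising=0.19, ¬below=1−0.83=0.17; AND[min(a, b)] → w = 0.17
R2 (z=92.0): ¬hovering=1−0.39=0.61, below=0.83; AND[min(a, b)] → w = 0.61
R3 (z=77.0): hovering=0.39, above=0.33; AND[min(a, b)] → w = 0.33
R4 (z=6.0): near=0.36, hovering=0.39; AND[min(a, b)] → w = 0.36
Weighted average = (0.17·35.0 + 0.61·92.0 + 0.33·77.0 + 0.36·6.0) / (0.17 + 0.61 + 0.33 + 0.36)
  = 89.6400 / 1.4700 = 60.98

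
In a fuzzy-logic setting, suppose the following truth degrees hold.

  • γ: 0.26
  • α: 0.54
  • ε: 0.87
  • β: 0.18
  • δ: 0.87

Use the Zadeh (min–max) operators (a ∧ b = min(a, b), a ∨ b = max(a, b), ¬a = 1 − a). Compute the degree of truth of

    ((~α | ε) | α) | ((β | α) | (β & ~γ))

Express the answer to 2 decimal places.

~α = 1 − 0.54 = 0.46
~α | ε = max(a, b) on (0.46, 0.87) = 0.87
(~α | ε) | α = max(a, b) on (0.87, 0.54) = 0.87
β | α = max(a, b) on (0.18, 0.54) = 0.54
~γ = 1 − 0.26 = 0.74
β & ~γ = min(a, b) on (0.18, 0.74) = 0.18
(β | α) | (β & ~γ) = max(a, b) on (0.54, 0.18) = 0.54
((~α | ε) | α) | ((β | α) | (β & ~γ)) = max(a, b) on (0.87, 0.54) = 0.87

0.87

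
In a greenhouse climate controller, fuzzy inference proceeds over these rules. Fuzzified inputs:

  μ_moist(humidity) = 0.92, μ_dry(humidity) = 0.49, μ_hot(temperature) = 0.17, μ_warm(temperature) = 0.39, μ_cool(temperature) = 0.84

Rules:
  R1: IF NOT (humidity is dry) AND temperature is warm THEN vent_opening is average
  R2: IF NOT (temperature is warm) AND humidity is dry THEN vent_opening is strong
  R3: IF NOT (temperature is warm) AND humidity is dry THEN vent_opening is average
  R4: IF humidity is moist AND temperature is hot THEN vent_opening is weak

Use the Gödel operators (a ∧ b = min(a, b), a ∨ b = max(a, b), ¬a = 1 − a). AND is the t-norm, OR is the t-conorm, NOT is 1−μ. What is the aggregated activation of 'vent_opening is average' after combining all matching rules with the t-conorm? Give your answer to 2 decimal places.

R1: ¬dry=1−0.49=0.51, warm=0.39; AND[min(a, b)] → w = 0.39
R2: ¬warm=1−0.39=0.61, dry=0.49; AND[min(a, b)] → w = 0.49
R3: ¬warm=1−0.39=0.61, dry=0.49; AND[min(a, b)] → w = 0.49
R4: moist=0.92, hot=0.17; AND[min(a, b)] → w = 0.17
Rules with consequent 'average': {R1, R3} → strengths 0.39, 0.49
Aggregate via t-conorm [max(a, b)]: 0.49

0.49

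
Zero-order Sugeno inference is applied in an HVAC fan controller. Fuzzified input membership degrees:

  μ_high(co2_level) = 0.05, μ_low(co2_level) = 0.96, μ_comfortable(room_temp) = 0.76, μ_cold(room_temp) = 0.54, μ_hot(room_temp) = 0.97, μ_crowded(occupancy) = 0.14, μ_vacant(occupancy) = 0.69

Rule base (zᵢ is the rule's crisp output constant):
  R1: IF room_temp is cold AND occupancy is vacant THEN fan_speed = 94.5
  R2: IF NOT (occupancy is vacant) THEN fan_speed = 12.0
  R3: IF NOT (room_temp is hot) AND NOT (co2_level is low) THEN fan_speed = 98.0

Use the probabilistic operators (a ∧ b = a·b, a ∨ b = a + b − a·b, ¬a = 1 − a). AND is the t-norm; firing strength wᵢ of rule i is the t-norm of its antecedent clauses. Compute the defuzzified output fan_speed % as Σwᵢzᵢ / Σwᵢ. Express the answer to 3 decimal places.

57.105

R1 (z=94.5): cold=0.54, vacant=0.69; AND[a·b] → w = 0.3726
R2 (z=12.0): ¬vacant=1−0.69=0.31 → w = 0.3100
R3 (z=98.0): ¬hot=1−0.97=0.03, ¬low=1−0.96=0.04; AND[a·b] → w = 0.0012
Weighted average = (0.3726·94.5 + 0.3100·12.0 + 0.0012·98.0) / (0.3726 + 0.3100 + 0.0012)
  = 39.0483 / 0.6838 = 57.105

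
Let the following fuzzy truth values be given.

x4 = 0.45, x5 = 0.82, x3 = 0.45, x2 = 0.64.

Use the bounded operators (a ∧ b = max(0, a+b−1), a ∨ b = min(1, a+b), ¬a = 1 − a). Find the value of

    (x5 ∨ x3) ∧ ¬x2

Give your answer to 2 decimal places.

x5 ∨ x3 = min(1, a+b) on (0.82, 0.45) = 1.00
¬x2 = 1 − 0.64 = 0.36
(x5 ∨ x3) ∧ ¬x2 = max(0, a+b−1) on (1.00, 0.36) = 0.36

0.36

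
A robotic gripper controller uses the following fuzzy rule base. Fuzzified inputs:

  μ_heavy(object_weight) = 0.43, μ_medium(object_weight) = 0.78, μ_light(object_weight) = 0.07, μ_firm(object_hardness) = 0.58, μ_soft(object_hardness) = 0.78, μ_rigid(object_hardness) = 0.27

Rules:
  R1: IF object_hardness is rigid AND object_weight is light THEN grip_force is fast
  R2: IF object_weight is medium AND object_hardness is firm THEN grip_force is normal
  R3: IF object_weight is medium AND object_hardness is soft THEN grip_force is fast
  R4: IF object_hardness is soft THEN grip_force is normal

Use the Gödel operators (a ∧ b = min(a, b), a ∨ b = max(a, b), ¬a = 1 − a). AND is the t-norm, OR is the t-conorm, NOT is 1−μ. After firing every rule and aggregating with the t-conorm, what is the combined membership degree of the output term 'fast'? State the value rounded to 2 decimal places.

0.78

R1: rigid=0.27, light=0.07; AND[min(a, b)] → w = 0.07
R2: medium=0.78, firm=0.58; AND[min(a, b)] → w = 0.58
R3: medium=0.78, soft=0.78; AND[min(a, b)] → w = 0.78
R4: soft=0.78 → w = 0.78
Rules with consequent 'fast': {R1, R3} → strengths 0.07, 0.78
Aggregate via t-conorm [max(a, b)]: 0.78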